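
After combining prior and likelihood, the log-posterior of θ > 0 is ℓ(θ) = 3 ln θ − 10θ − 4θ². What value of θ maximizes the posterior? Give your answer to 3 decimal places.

θ̂_MAP = 0.250

ℓ'(θ) = 3/θ − 10 − 8θ. Setting this to zero and multiplying by θ: 8θ² + 10θ − 3 = 0.
θ = (−10 + √(10² + 4·8·3)) / (2·8) = (−10 + √196) / 16 = (−10 + 14)/16 = 1/4.
ℓ''(θ) = −3/θ² − 8 < 0, confirming a maximum.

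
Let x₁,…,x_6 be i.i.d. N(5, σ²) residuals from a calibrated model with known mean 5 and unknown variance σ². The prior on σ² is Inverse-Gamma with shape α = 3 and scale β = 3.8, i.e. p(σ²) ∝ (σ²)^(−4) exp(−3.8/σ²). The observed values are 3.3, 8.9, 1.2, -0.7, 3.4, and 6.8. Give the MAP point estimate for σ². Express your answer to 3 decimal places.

Sum of squared deviations about the known mean: SS = (3.3−5)² + (8.9−5)² + (1.2−5)² + (-0.7−5)² + (3.4−5)² + (6.8−5)² = 70.83.
The Normal likelihood contributes (σ²)^(−n/2) exp(−SS/(2σ²)), so the posterior is Inverse-Gamma(α + n/2, β + SS/2) = Inverse-Gamma(6, 39.215).
The mode of Inverse-Gamma(a, b) is b/(a+1) = 39.215/7 ≈ 5.602.

σ̂²_MAP = 5.602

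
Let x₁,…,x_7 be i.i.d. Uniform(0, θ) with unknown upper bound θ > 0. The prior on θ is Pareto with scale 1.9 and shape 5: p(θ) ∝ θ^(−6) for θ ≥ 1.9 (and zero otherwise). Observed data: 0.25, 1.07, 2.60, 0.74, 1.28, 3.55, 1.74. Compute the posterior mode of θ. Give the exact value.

The Uniform(0, θ) likelihood is θ^(−n) for θ ≥ max(xᵢ), zero otherwise. Here max(xᵢ) = 3.55.
Posterior ∝ θ^(−6) · θ^(−7) = θ^(−13) on θ ≥ max(1.9, 3.55) = 3.55.
This density is strictly decreasing in θ, so the posterior mode lies at the lower boundary of the support.

θ̂_MAP = 3.55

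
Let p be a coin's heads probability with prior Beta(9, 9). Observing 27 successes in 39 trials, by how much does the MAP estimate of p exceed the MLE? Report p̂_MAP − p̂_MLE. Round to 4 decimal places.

MAP − MLE = -0.0559

Posterior is Beta(36, 21); MAP = (36−1)/(57−2) = 35/55 ≈ 0.63636.
MLE ignores the prior: p̂_MLE = k/n = 27/39 ≈ 0.69231.
Difference = 35/55 − 27/39 = -8/143 ≈ -0.0559.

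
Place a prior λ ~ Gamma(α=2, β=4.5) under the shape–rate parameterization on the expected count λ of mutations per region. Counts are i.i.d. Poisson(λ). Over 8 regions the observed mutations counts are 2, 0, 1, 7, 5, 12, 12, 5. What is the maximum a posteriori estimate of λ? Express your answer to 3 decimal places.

λ̂_MAP = 3.600

Σxᵢ = 2+0+1+7+5+12+12+5 = 44, with n = 8.
Posterior ∝ λe^(−4.5λ) · λ^44e^(−8λ) = λ^45e^(−12.5λ), i.e. Gamma(shape=46, rate=12.5).
The mode of a Gamma(a, b) with a ≥ 1 (shape–rate) is (a−1)/b = 45/12.5 ≈ 3.600.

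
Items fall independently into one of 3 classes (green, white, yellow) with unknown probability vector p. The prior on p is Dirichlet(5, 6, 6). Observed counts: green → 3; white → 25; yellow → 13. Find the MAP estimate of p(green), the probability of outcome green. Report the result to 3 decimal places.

The posterior is Dirichlet(αᵢ + nᵢ) = Dirichlet(8, 31, 19).
For a Dirichlet(a₁,…,a_K) with all aᵢ > 1, the mode has j-th component (aⱼ − 1)/(Σaᵢ − K).
Here Σaᵢ = 58 and K = 3, so p(green) = (8 − 1)/(58 − 3) = 7/55 ≈ 0.127.

MAP estimate of p(green) = 0.127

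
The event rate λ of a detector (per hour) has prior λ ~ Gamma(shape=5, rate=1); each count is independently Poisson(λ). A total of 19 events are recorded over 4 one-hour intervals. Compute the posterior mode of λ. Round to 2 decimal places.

Σxᵢ = 19, n = 4.
Posterior ∝ λ^4e^(−1λ) · λ^19e^(−4λ) = λ^23e^(−5λ), i.e. Gamma(shape=24, rate=5).
The mode of a Gamma(a, b) with a ≥ 1 (shape–rate) is (a−1)/b = 23/5 ≈ 4.60.

λ̂_MAP = 4.60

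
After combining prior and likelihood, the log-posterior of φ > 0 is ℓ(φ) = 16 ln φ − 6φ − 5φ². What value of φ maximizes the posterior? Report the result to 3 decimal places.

ℓ'(φ) = 16/φ − 6 − 10φ. Setting this to zero and multiplying by φ: 10φ² + 6φ − 16 = 0.
φ = (−6 + √(6² + 4·10·16)) / (2·10) = (−6 + √676) / 20 = (−6 + 26)/20 = 1.
ℓ''(φ) = −16/φ² − 10 < 0, confirming a maximum.

φ̂_MAP = 1.000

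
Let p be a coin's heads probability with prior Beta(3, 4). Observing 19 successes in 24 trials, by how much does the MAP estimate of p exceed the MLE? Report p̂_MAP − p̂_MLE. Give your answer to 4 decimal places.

MAP − MLE = -0.0675

Posterior is Beta(22, 9); MAP = (22−1)/(31−2) = 21/29 ≈ 0.72414.
MLE ignores the prior: p̂_MLE = k/n = 19/24 ≈ 0.79167.
Difference = 21/29 − 19/24 = -47/696 ≈ -0.0675.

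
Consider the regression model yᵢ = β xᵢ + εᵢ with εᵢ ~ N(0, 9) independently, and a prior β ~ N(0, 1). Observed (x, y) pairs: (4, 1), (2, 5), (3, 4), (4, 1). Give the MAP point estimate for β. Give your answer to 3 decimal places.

β̂_MAP = 0.556

log p(β | y) = −Σ(yᵢ − βxᵢ)²/(2·9) − β²/(2·1) + const.
Setting the derivative to zero: Σxᵢ(yᵢ − βxᵢ)/9 − β/1 = 0, so β = Σxᵢyᵢ / (Σxᵢ² + σ²/τ²).
Σxᵢyᵢ = 4·1 + 2·5 + 3·4 + 4·1 = 30; Σxᵢ² = 45; σ²/τ² = 9.
β̂_MAP = 30 / (45 + 9) = 30/54 ≈ 0.556.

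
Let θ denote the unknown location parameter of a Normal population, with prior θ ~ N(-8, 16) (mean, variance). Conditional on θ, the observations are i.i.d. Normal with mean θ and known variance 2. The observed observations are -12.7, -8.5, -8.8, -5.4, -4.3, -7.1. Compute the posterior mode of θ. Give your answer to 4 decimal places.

n = 6; x̄ = ((-12.7) + (-8.5) + (-8.8) + (-5.4) + (-4.3) + (-7.1))/6 = -46.8/6 = -7.8.
For a Normal prior and Normal likelihood with known variance, the posterior is Normal; its mode equals its mean, the precision-weighted average.
Prior precision 1/σ₀² = 1/16 = 0.0625; data precision n/σ² = 6/2 = 3.
θ̂ = (0.0625·(-8) + 3·(-7.8)) / (0.0625 + 3) = (-23.9)/3.0625 = -1912/245 ≈ -7.8041.

θ̂_MAP = -7.8041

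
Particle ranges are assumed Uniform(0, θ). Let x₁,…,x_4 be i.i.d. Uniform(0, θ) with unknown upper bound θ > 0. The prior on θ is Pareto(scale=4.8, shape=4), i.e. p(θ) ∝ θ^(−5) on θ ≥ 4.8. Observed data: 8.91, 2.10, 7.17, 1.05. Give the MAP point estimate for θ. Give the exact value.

The Uniform(0, θ) likelihood is θ^(−n) for θ ≥ max(xᵢ), zero otherwise. Here max(xᵢ) = 8.91.
Posterior ∝ θ^(−5) · θ^(−4) = θ^(−9) on θ ≥ max(4.8, 8.91) = 8.91.
This density is strictly decreasing in θ, so the posterior mode lies at the lower boundary of the support.

θ̂_MAP = 8.91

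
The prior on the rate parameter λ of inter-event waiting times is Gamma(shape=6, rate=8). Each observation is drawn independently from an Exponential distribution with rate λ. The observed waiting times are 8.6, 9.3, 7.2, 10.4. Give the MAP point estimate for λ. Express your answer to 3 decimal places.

λ̂_MAP = 0.207

The Exponential(rate=λ) likelihood is ∝ λ^n e^(−λΣtᵢ). Here n = 4 and Σtᵢ = 8.6 + 9.3 + 7.2 + 10.4 = 35.5.
Posterior ∝ λ^5e^(−8λ) · λ^4e^(−35.5λ) = λ^9e^(−43.5λ), i.e. Gamma(10, 43.5).
Mode = (a−1)/b = 9/43.5 ≈ 0.207.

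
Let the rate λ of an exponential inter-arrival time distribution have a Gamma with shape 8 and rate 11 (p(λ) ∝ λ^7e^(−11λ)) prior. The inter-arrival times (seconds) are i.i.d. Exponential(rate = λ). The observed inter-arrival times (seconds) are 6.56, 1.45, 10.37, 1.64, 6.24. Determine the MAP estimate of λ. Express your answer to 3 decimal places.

λ̂_MAP = 0.322

The Exponential(rate=λ) likelihood is ∝ λ^n e^(−λΣtᵢ). Here n = 5 and Σtᵢ = 6.56 + 1.45 + 10.37 + 1.64 + 6.24 = 26.26.
Posterior ∝ λ^7e^(−11λ) · λ^5e^(−26.26λ) = λ^12e^(−37.26λ), i.e. Gamma(13, 37.26).
Mode = (a−1)/b = 12/37.26 ≈ 0.322.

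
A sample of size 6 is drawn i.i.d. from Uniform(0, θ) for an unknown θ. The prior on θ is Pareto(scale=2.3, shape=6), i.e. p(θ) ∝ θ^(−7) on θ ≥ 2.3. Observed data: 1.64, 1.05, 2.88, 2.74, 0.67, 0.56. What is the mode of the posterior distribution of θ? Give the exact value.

θ̂_MAP = 2.88

The Uniform(0, θ) likelihood is θ^(−n) for θ ≥ max(xᵢ), zero otherwise. Here max(xᵢ) = 2.88.
Posterior ∝ θ^(−7) · θ^(−6) = θ^(−13) on θ ≥ max(2.3, 2.88) = 2.88.
This density is strictly decreasing in θ, so the posterior mode lies at the lower boundary of the support.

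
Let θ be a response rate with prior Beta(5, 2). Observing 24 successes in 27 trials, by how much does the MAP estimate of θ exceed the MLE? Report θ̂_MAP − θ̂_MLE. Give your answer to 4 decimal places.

MAP − MLE = -0.0139

Posterior is Beta(29, 5); MAP = (29−1)/(34−2) = 28/32 ≈ 0.87500.
MLE ignores the prior: θ̂_MLE = k/n = 24/27 ≈ 0.88889.
Difference = 28/32 − 24/27 = -1/72 ≈ -0.0139.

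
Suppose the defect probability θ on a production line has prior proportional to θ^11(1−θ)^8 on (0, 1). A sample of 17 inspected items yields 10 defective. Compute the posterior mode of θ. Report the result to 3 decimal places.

The prior density ∝ θ^11(1−θ)^8 is the kernel of Beta(12, 9).
Data: 10 successes in 17 trials. The binomial likelihood contributes θ^10(1−θ)^7, so the posterior is Beta(12+10, 9+7) = Beta(22, 16).
For Beta(a, b) with a, b > 1 the mode is (a−1)/(a+b−2) = 21/36 ≈ 0.583.

θ̂_MAP = 0.583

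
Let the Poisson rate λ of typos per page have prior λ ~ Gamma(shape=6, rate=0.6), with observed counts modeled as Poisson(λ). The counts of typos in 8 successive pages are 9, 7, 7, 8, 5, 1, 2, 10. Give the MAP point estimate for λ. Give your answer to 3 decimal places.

λ̂_MAP = 6.279

Σxᵢ = 9+7+7+8+5+1+2+10 = 49, with n = 8.
Posterior ∝ λ^5e^(−0.6λ) · λ^49e^(−8λ) = λ^54e^(−8.6λ), i.e. Gamma(shape=55, rate=8.6).
The mode of a Gamma(a, b) with a ≥ 1 (shape–rate) is (a−1)/b = 54/8.6 ≈ 6.279.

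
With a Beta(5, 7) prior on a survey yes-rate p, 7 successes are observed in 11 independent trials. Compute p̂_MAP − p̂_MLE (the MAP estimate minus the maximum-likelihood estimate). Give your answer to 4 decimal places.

Posterior is Beta(12, 11); MAP = (12−1)/(23−2) = 11/21 ≈ 0.52381.
MLE ignores the prior: p̂_MLE = k/n = 7/11 ≈ 0.63636.
Difference = 11/21 − 7/11 = -26/231 ≈ -0.1126.

MAP − MLE = -0.1126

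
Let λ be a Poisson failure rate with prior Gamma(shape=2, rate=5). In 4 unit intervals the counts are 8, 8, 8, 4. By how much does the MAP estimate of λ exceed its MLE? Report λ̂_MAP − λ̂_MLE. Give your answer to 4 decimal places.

Σxᵢ = 28. Posterior is Gamma(30, 9); MAP = (30−1)/9 = 29/9 ≈ 3.22222.
MLE = x̄ = 28/4 ≈ 7.00000.
Difference = 29/9 − 28/4 = -34/9 ≈ -3.7778.

MAP − MLE = -3.7778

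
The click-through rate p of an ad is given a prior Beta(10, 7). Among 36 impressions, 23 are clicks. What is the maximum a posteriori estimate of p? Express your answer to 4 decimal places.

Prior: Beta(10, 7).
Data: 23 successes in 36 trials. The binomial likelihood contributes p^23(1−p)^13, so the posterior is Beta(10+23, 7+13) = Beta(33, 20).
For Beta(a, b) with a, b > 1 the mode is (a−1)/(a+b−2) = 32/51 ≈ 0.6275.

p̂_MAP = 0.6275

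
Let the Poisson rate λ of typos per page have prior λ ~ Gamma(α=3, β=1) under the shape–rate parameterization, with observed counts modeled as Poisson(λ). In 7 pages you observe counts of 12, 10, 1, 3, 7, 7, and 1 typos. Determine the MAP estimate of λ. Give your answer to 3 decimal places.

λ̂_MAP = 5.375

Σxᵢ = 12+10+1+3+7+7+1 = 41, with n = 7.
Posterior ∝ λ^2e^(−1λ) · λ^41e^(−7λ) = λ^43e^(−8λ), i.e. Gamma(shape=44, rate=8).
The mode of a Gamma(a, b) with a ≥ 1 (shape–rate) is (a−1)/b = 43/8 ≈ 5.375.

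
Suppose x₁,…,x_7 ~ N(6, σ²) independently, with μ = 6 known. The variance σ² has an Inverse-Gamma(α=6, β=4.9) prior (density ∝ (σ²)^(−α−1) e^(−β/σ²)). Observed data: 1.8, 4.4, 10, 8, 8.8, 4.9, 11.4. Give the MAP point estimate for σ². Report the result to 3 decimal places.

Sum of squared deviations about the known mean: SS = (1.8−6)² + (4.4−6)² + (10−6)² + (8−6)² + (8.8−6)² + (4.9−6)² + (11.4−6)² = 78.41.
The Normal likelihood contributes (σ²)^(−n/2) exp(−SS/(2σ²)), so the posterior is Inverse-Gamma(α + n/2, β + SS/2) = Inverse-Gamma(9.5, 44.105).
The mode of Inverse-Gamma(a, b) is b/(a+1) = 44.105/10.5 ≈ 4.200.

σ̂²_MAP = 4.200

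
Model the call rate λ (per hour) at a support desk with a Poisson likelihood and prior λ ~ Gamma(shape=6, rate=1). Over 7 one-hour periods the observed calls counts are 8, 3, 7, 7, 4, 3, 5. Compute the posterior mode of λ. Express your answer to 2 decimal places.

Σxᵢ = 8+3+7+7+4+3+5 = 37, with n = 7.
Posterior ∝ λ^5e^(−1λ) · λ^37e^(−7λ) = λ^42e^(−8λ), i.e. Gamma(shape=43, rate=8).
The mode of a Gamma(a, b) with a ≥ 1 (shape–rate) is (a−1)/b = 42/8 ≈ 5.25.

λ̂_MAP = 5.25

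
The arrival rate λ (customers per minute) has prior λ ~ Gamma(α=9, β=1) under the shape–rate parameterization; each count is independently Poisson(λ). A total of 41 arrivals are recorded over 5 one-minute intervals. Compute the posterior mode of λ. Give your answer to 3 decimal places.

Σxᵢ = 41, n = 5.
Posterior ∝ λ^8e^(−1λ) · λ^41e^(−5λ) = λ^49e^(−6λ), i.e. Gamma(shape=50, rate=6).
The mode of a Gamma(a, b) with a ≥ 1 (shape–rate) is (a−1)/b = 49/6 ≈ 8.167.

λ̂_MAP = 8.167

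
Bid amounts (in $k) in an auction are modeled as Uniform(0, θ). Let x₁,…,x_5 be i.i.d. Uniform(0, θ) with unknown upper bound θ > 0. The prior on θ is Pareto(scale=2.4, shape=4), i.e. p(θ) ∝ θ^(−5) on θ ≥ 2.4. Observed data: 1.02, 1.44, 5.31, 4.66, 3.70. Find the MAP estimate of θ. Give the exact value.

θ̂_MAP = 5.31

The Uniform(0, θ) likelihood is θ^(−n) for θ ≥ max(xᵢ), zero otherwise. Here max(xᵢ) = 5.31.
Posterior ∝ θ^(−5) · θ^(−5) = θ^(−10) on θ ≥ max(2.4, 5.31) = 5.31.
This density is strictly decreasing in θ, so the posterior mode lies at the lower boundary of the support.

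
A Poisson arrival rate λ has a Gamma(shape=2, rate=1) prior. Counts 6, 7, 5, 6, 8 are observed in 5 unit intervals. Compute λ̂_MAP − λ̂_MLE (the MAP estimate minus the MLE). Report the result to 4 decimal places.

MAP − MLE = -0.9000

Σxᵢ = 32. Posterior is Gamma(34, 6); MAP = (34−1)/6 = 33/6 ≈ 5.50000.
MLE = x̄ = 32/5 ≈ 6.40000.
Difference = 33/6 − 32/5 = -9/10 ≈ -0.9000.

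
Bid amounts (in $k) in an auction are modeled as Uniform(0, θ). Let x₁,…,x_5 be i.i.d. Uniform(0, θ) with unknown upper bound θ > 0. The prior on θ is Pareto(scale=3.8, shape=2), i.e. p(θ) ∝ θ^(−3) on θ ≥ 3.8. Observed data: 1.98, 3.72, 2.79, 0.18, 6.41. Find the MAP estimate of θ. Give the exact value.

θ̂_MAP = 6.41

The Uniform(0, θ) likelihood is θ^(−n) for θ ≥ max(xᵢ), zero otherwise. Here max(xᵢ) = 6.41.
Posterior ∝ θ^(−3) · θ^(−5) = θ^(−8) on θ ≥ max(3.8, 6.41) = 6.41.
This density is strictly decreasing in θ, so the posterior mode lies at the lower boundary of the support.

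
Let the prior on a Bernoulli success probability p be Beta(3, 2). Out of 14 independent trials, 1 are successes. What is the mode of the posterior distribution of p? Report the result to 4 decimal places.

p̂_MAP = 0.1765

Prior: Beta(3, 2).
Data: 1 success in 14 trials. The binomial likelihood contributes p(1−p)^13, so the posterior is Beta(3+1, 2+13) = Beta(4, 15).
For Beta(a, b) with a, b > 1 the mode is (a−1)/(a+b−2) = 3/17 ≈ 0.1765.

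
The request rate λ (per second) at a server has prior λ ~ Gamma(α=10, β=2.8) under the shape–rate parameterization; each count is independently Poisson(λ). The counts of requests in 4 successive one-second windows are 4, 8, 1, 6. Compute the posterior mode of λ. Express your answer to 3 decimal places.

Σxᵢ = 4+8+1+6 = 19, with n = 4.
Posterior ∝ λ^9e^(−2.8λ) · λ^19e^(−4λ) = λ^28e^(−6.8λ), i.e. Gamma(shape=29, rate=6.8).
The mode of a Gamma(a, b) with a ≥ 1 (shape–rate) is (a−1)/b = 28/6.8 ≈ 4.118.

λ̂_MAP = 4.118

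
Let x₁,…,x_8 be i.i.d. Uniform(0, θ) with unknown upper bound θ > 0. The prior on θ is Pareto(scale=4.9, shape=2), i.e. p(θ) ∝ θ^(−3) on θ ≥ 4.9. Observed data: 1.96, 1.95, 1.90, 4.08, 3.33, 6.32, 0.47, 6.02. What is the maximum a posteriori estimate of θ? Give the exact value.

θ̂_MAP = 6.32

The Uniform(0, θ) likelihood is θ^(−n) for θ ≥ max(xᵢ), zero otherwise. Here max(xᵢ) = 6.32.
Posterior ∝ θ^(−3) · θ^(−8) = θ^(−11) on θ ≥ max(4.9, 6.32) = 6.32.
This density is strictly decreasing in θ, so the posterior mode lies at the lower boundary of the support.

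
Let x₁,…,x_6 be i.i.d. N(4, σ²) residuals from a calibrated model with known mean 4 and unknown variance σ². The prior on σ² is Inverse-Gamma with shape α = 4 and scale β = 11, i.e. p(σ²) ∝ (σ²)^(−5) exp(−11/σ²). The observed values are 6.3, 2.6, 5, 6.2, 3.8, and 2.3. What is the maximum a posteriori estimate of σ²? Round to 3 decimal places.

Sum of squared deviations about the known mean: SS = (6.3−4)² + (2.6−4)² + (5−4)² + (6.2−4)² + (3.8−4)² + (2.3−4)² = 16.02.
The Normal likelihood contributes (σ²)^(−n/2) exp(−SS/(2σ²)), so the posterior is Inverse-Gamma(α + n/2, β + SS/2) = Inverse-Gamma(7, 19.01).
The mode of Inverse-Gamma(a, b) is b/(a+1) = 19.01/8 ≈ 2.376.

σ̂²_MAP = 2.376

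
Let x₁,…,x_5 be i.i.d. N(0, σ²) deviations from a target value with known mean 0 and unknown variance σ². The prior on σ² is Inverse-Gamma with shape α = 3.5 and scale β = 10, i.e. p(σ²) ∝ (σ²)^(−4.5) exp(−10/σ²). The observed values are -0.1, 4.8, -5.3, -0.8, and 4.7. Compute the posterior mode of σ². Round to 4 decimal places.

Sum of squared deviations about the known mean: SS = (-0.1−0)² + (4.8−0)² + (-5.3−0)² + (-0.8−0)² + (4.7−0)² = 73.87.
The Normal likelihood contributes (σ²)^(−n/2) exp(−SS/(2σ²)), so the posterior is Inverse-Gamma(α + n/2, β + SS/2) = Inverse-Gamma(6, 46.935).
The mode of Inverse-Gamma(a, b) is b/(a+1) = 46.935/7 ≈ 6.7050.

σ̂²_MAP = 6.7050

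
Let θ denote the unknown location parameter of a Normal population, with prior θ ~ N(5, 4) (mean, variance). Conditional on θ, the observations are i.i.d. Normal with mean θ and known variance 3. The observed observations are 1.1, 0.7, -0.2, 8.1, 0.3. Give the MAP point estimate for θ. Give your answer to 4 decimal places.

n = 5; x̄ = (1.1 + 0.7 + (-0.2) + 8.1 + 0.3)/5 = 10/5 = 2.
For a Normal prior and Normal likelihood with known variance, the posterior is Normal; its mode equals its mean, the precision-weighted average.
Prior precision 1/σ₀² = 1/4 = 0.25; data precision n/σ² = 5/3.
θ̂ = (0.25·5 + (5/3)·2) / (0.25 + 5/3) = (55/12)/(23/12) = 55/23 ≈ 2.3913.

θ̂_MAP = 2.3913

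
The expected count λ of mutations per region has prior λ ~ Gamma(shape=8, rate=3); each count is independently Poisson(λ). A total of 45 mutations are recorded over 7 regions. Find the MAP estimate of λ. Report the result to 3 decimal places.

Σxᵢ = 45, n = 7.
Posterior ∝ λ^7e^(−3λ) · λ^45e^(−7λ) = λ^52e^(−10λ), i.e. Gamma(shape=53, rate=10).
The mode of a Gamma(a, b) with a ≥ 1 (shape–rate) is (a−1)/b = 52/10 ≈ 5.200.

λ̂_MAP = 5.200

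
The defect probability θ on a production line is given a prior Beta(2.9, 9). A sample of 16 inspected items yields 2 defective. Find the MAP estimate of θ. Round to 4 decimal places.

θ̂_MAP = 0.1506

Prior: Beta(2.9, 9).
Data: 2 successes in 16 trials. The binomial likelihood contributes θ^2(1−θ)^14, so the posterior is Beta(2.9+2, 9+14) = Beta(4.9, 23).
For Beta(a, b) with a, b > 1 the mode is (a−1)/(a+b−2) = 3.9/25.9 ≈ 0.1506.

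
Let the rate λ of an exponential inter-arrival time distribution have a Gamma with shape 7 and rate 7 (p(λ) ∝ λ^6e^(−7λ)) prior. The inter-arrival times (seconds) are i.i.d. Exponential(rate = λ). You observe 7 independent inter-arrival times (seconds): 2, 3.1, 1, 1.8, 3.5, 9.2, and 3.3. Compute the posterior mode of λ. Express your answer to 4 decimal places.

The Exponential(rate=λ) likelihood is ∝ λ^n e^(−λΣtᵢ). Here n = 7 and Σtᵢ = 2 + 3.1 + 1 + 1.8 + 3.5 + 9.2 + 3.3 = 23.9.
Posterior ∝ λ^6e^(−7λ) · λ^7e^(−23.9λ) = λ^13e^(−30.9λ), i.e. Gamma(14, 30.9).
Mode = (a−1)/b = 13/30.9 ≈ 0.4207.

λ̂_MAP = 0.4207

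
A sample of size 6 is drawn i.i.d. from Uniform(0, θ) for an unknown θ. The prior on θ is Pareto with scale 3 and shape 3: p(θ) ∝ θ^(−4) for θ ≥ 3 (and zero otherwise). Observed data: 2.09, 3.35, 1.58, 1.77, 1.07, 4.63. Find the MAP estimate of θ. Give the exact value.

The Uniform(0, θ) likelihood is θ^(−n) for θ ≥ max(xᵢ), zero otherwise. Here max(xᵢ) = 4.63.
Posterior ∝ θ^(−4) · θ^(−6) = θ^(−10) on θ ≥ max(3, 4.63) = 4.63.
This density is strictly decreasing in θ, so the posterior mode lies at the lower boundary of the support.

θ̂_MAP = 4.63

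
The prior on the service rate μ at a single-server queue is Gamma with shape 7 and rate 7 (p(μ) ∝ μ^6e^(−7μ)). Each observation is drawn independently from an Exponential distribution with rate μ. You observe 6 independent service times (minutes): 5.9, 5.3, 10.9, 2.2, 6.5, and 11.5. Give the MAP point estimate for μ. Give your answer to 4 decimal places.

μ̂_MAP = 0.2434

The Exponential(rate=μ) likelihood is ∝ μ^n e^(−μΣtᵢ). Here n = 6 and Σtᵢ = 5.9 + 5.3 + 10.9 + 2.2 + 6.5 + 11.5 = 42.3.
Posterior ∝ μ^6e^(−7μ) · μ^6e^(−42.3μ) = μ^12e^(−49.3μ), i.e. Gamma(13, 49.3).
Mode = (a−1)/b = 12/49.3 ≈ 0.2434.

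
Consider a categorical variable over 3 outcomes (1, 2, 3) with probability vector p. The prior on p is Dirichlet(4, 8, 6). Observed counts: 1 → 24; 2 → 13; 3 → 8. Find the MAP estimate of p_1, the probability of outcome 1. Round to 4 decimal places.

The posterior is Dirichlet(αᵢ + nᵢ) = Dirichlet(28, 21, 14).
For a Dirichlet(a₁,…,a_K) with all aᵢ > 1, the mode has j-th component (aⱼ − 1)/(Σaᵢ − K).
Here Σaᵢ = 63 and K = 3, so p_1 = (28 − 1)/(63 − 3) = 27/60 ≈ 0.4500.

MAP estimate: 0.4500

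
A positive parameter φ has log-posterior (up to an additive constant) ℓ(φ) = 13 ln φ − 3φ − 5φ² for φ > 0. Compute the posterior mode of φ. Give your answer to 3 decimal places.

φ̂_MAP = 1.000

ℓ'(φ) = 13/φ − 3 − 10φ. Setting this to zero and multiplying by φ: 10φ² + 3φ − 13 = 0.
φ = (−3 + √(3² + 4·10·13)) / (2·10) = (−3 + √529) / 20 = (−3 + 23)/20 = 1.
ℓ''(φ) = −13/φ² − 10 < 0, confirming a maximum.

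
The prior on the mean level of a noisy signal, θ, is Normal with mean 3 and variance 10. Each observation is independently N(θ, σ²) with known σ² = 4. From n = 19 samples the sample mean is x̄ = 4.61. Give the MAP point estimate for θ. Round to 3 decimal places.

θ̂_MAP = 4.577

n = 19, x̄ = 4.61.
For a Normal prior and Normal likelihood with known variance, the posterior is Normal; its mode equals its mean, the precision-weighted average.
Prior precision 1/σ₀² = 1/10 = 0.1; data precision n/σ² = 19/4 = 4.75.
θ̂ = (0.1·3 + 4.75·4.61) / (0.1 + 4.75) = 22.1975/4.85 = 8879/1940 ≈ 4.577.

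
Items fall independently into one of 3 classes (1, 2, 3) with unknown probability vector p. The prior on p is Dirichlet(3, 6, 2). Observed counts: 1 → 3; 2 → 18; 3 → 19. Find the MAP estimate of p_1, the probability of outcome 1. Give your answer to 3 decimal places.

MAP estimate: 0.104

The posterior is Dirichlet(αᵢ + nᵢ) = Dirichlet(6, 24, 21).
For a Dirichlet(a₁,…,a_K) with all aᵢ > 1, the mode has j-th component (aⱼ − 1)/(Σaᵢ − K).
Here Σaᵢ = 51 and K = 3, so p_1 = (6 − 1)/(51 − 3) = 5/48 ≈ 0.104.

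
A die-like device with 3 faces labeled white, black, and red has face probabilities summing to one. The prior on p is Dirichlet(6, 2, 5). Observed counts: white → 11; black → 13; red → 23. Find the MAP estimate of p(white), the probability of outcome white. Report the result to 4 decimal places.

MAP estimate of p(white) = 0.2807

The posterior is Dirichlet(αᵢ + nᵢ) = Dirichlet(17, 15, 28).
For a Dirichlet(a₁,…,a_K) with all aᵢ > 1, the mode has j-th component (aⱼ − 1)/(Σaᵢ − K).
Here Σaᵢ = 60 and K = 3, so p(white) = (17 − 1)/(60 − 3) = 16/57 ≈ 0.2807.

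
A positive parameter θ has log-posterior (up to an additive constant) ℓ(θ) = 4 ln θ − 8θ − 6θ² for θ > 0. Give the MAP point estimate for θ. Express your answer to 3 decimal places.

ℓ'(θ) = 4/θ − 8 − 12θ. Setting this to zero and multiplying by θ: 12θ² + 8θ − 4 = 0.
θ = (−8 + √(8² + 4·12·4)) / (2·12) = (−8 + √256) / 24 = (−8 + 16)/24 = 1/3.
ℓ''(θ) = −4/θ² − 12 < 0, confirming a maximum.

θ̂_MAP = 0.333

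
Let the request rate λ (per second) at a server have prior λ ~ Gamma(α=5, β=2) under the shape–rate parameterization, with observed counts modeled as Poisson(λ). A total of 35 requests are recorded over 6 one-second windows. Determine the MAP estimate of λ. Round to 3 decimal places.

λ̂_MAP = 4.875

Σxᵢ = 35, n = 6.
Posterior ∝ λ^4e^(−2λ) · λ^35e^(−6λ) = λ^39e^(−8λ), i.e. Gamma(shape=40, rate=8).
The mode of a Gamma(a, b) with a ≥ 1 (shape–rate) is (a−1)/b = 39/8 ≈ 4.875.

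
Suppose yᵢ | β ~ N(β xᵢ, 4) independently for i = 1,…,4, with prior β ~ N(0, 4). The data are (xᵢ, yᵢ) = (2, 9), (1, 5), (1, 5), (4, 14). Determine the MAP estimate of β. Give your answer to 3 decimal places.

log p(β | y) = −Σ(yᵢ − βxᵢ)²/(2·4) − β²/(2·4) + const.
Setting the derivative to zero: Σxᵢ(yᵢ − βxᵢ)/4 − β/4 = 0, so β = Σxᵢyᵢ / (Σxᵢ² + σ²/τ²).
Σxᵢyᵢ = 2·9 + 1·5 + 1·5 + 4·14 = 84; Σxᵢ² = 22; σ²/τ² = 1.
β̂_MAP = 84 / (22 + 1) = 84/23 ≈ 3.652.

β̂_MAP = 3.652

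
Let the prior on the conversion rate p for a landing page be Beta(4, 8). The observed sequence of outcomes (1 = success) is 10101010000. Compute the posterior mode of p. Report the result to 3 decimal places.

p̂_MAP = 0.333

Prior: Beta(4, 8).
Data: 4 successes in 11 trials (from the sequence). The binomial likelihood contributes p^4(1−p)^7, so the posterior is Beta(4+4, 8+7) = Beta(8, 15).
For Beta(a, b) with a, b > 1 the mode is (a−1)/(a+b−2) = 7/21 ≈ 0.333.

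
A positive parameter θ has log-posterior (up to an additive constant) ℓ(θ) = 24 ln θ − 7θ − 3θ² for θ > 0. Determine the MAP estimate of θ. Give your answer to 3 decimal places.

θ̂_MAP = 1.500

ℓ'(θ) = 24/θ − 7 − 6θ. Setting this to zero and multiplying by θ: 6θ² + 7θ − 24 = 0.
θ = (−7 + √(7² + 4·6·24)) / (2·6) = (−7 + √625) / 12 = (−7 + 25)/12 = 3/2.
ℓ''(θ) = −24/θ² − 6 < 0, confirming a maximum.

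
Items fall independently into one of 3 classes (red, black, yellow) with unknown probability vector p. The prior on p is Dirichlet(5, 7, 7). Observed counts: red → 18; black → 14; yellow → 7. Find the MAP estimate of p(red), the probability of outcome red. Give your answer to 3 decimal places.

MAP estimate of p(red) = 0.400

The posterior is Dirichlet(αᵢ + nᵢ) = Dirichlet(23, 21, 14).
For a Dirichlet(a₁,…,a_K) with all aᵢ > 1, the mode has j-th component (aⱼ − 1)/(Σaᵢ − K).
Here Σaᵢ = 58 and K = 3, so p(red) = (23 − 1)/(58 − 3) = 22/55 ≈ 0.400.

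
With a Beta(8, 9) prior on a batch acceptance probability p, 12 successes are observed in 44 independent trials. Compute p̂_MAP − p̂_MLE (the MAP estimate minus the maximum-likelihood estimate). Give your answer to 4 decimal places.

MAP − MLE = 0.0493

Posterior is Beta(20, 41); MAP = (20−1)/(61−2) = 19/59 ≈ 0.32203.
MLE ignores the prior: p̂_MLE = k/n = 12/44 ≈ 0.27273.
Difference = 19/59 − 12/44 = 32/649 ≈ 0.0493.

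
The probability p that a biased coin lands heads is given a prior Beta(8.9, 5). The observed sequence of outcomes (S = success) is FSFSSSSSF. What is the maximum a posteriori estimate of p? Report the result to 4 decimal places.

Prior: Beta(8.9, 5).
Data: 6 successes in 9 trials (from the sequence). The binomial likelihood contributes p^6(1−p)^3, so the posterior is Beta(8.9+6, 5+3) = Beta(14.9, 8).
For Beta(a, b) with a, b > 1 the mode is (a−1)/(a+b−2) = 13.9/20.9 ≈ 0.6651.

p̂_MAP = 0.6651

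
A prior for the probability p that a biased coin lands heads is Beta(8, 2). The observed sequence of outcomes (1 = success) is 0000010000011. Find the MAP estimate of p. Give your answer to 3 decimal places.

p̂_MAP = 0.476

Prior: Beta(8, 2).
Data: 3 successes in 13 trials (from the sequence). The binomial likelihood contributes p^3(1−p)^10, so the posterior is Beta(8+3, 2+10) = Beta(11, 12).
For Beta(a, b) with a, b > 1 the mode is (a−1)/(a+b−2) = 10/21 ≈ 0.476.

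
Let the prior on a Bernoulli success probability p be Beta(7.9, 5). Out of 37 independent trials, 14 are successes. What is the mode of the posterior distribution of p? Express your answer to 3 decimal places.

p̂_MAP = 0.436

Prior: Beta(7.9, 5).
Data: 14 successes in 37 trials. The binomial likelihood contributes p^14(1−p)^23, so the posterior is Beta(7.9+14, 5+23) = Beta(21.9, 28).
For Beta(a, b) with a, b > 1 the mode is (a−1)/(a+b−2) = 20.9/47.9 ≈ 0.436.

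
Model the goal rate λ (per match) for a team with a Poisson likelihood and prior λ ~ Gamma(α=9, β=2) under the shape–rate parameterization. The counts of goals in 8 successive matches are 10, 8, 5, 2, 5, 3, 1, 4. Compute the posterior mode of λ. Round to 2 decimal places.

Σxᵢ = 10+8+5+2+5+3+1+4 = 38, with n = 8.
Posterior ∝ λ^8e^(−2λ) · λ^38e^(−8λ) = λ^46e^(−10λ), i.e. Gamma(shape=47, rate=10).
The mode of a Gamma(a, b) with a ≥ 1 (shape–rate) is (a−1)/b = 46/10 ≈ 4.60.

λ̂_MAP = 4.60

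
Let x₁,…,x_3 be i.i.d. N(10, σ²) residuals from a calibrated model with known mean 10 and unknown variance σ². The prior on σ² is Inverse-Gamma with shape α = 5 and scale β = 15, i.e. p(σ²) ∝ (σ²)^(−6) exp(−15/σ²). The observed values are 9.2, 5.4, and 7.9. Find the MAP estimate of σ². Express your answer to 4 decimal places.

Sum of squared deviations about the known mean: SS = (9.2−10)² + (5.4−10)² + (7.9−10)² = 26.21.
The Normal likelihood contributes (σ²)^(−n/2) exp(−SS/(2σ²)), so the posterior is Inverse-Gamma(α + n/2, β + SS/2) = Inverse-Gamma(6.5, 28.105).
The mode of Inverse-Gamma(a, b) is b/(a+1) = 28.105/7.5 ≈ 3.7473.

σ̂²_MAP = 3.7473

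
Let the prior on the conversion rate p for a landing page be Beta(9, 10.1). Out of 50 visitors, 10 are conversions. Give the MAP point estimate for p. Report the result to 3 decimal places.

Prior: Beta(9, 10.1).
Data: 10 successes in 50 trials. The binomial likelihood contributes p^10(1−p)^40, so the posterior is Beta(9+10, 10.1+40) = Beta(19, 50.1).
For Beta(a, b) with a, b > 1 the mode is (a−1)/(a+b−2) = 18/67.1 ≈ 0.268.

p̂_MAP = 0.268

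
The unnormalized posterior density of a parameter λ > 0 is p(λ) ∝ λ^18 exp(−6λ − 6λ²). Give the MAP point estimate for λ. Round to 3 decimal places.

ℓ'(λ) = 18/λ − 6 − 12λ. Setting this to zero and multiplying by λ: 12λ² + 6λ − 18 = 0.
λ = (−6 + √(6² + 4·12·18)) / (2·12) = (−6 + √900) / 24 = (−6 + 30)/24 = 1.
ℓ''(λ) = −18/λ² − 12 < 0, confirming a maximum.

λ̂_MAP = 1.000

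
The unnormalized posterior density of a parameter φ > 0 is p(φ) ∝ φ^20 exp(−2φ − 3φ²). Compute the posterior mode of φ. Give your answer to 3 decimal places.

ℓ'(φ) = 20/φ − 2 − 6φ. Setting this to zero and multiplying by φ: 6φ² + 2φ − 20 = 0.
φ = (−2 + √(2² + 4·6·20)) / (2·6) = (−2 + √484) / 12 = (−2 + 22)/12 = 5/3.
ℓ''(φ) = −20/φ² − 6 < 0, confirming a maximum.

φ̂_MAP = 1.667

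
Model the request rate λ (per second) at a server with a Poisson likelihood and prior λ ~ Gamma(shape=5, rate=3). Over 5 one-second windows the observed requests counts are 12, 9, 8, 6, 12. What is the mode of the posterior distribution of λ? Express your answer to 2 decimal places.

Σxᵢ = 12+9+8+6+12 = 47, with n = 5.
Posterior ∝ λ^4e^(−3λ) · λ^47e^(−5λ) = λ^51e^(−8λ), i.e. Gamma(shape=52, rate=8).
The mode of a Gamma(a, b) with a ≥ 1 (shape–rate) is (a−1)/b = 51/8 ≈ 6.38.

λ̂_MAP = 6.38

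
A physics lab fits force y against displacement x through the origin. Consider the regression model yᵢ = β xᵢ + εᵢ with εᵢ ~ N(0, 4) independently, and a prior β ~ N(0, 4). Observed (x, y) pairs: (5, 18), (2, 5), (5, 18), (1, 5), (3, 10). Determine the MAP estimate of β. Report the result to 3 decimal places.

log p(β | y) = −Σ(yᵢ − βxᵢ)²/(2·4) − β²/(2·4) + const.
Setting the derivative to zero: Σxᵢ(yᵢ − βxᵢ)/4 − β/4 = 0, so β = Σxᵢyᵢ / (Σxᵢ² + σ²/τ²).
Σxᵢyᵢ = 5·18 + 2·5 + 5·18 + 1·5 + 3·10 = 225; Σxᵢ² = 64; σ²/τ² = 1.
β̂_MAP = 225 / (64 + 1) = 225/65 ≈ 3.462.

β̂_MAP = 3.462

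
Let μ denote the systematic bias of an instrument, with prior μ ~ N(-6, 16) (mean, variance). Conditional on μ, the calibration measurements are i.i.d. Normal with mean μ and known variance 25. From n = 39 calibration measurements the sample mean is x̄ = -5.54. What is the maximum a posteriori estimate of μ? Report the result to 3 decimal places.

μ̂_MAP = -5.558

n = 39, x̄ = -5.54.
For a Normal prior and Normal likelihood with known variance, the posterior is Normal; its mode equals its mean, the precision-weighted average.
Prior precision 1/σ₀² = 1/16 = 0.0625; data precision n/σ² = 39/25 = 1.56.
μ̂ = (0.0625·(-6) + 1.56·(-5.54)) / (0.0625 + 1.56) = (-9.0174)/1.6225 = -90174/16225 ≈ -5.558.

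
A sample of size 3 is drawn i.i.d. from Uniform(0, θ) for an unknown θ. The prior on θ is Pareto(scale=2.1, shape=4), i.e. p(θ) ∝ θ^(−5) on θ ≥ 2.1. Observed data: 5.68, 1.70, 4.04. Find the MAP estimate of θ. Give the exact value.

The Uniform(0, θ) likelihood is θ^(−n) for θ ≥ max(xᵢ), zero otherwise. Here max(xᵢ) = 5.68.
Posterior ∝ θ^(−5) · θ^(−3) = θ^(−8) on θ ≥ max(2.1, 5.68) = 5.68.
This density is strictly decreasing in θ, so the posterior mode lies at the lower boundary of the support.

θ̂_MAP = 5.68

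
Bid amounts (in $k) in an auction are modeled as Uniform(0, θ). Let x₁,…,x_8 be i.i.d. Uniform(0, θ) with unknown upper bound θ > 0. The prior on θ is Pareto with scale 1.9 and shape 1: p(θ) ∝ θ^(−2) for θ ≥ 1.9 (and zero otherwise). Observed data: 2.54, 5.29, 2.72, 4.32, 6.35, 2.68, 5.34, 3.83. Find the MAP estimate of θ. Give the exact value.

The Uniform(0, θ) likelihood is θ^(−n) for θ ≥ max(xᵢ), zero otherwise. Here max(xᵢ) = 6.35.
Posterior ∝ θ^(−2) · θ^(−8) = θ^(−10) on θ ≥ max(1.9, 6.35) = 6.35.
This density is strictly decreasing in θ, so the posterior mode lies at the lower boundary of the support.

θ̂_MAP = 6.35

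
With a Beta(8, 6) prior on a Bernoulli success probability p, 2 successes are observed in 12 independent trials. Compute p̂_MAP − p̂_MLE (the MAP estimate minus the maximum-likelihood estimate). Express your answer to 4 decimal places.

MAP − MLE = 0.2083

Posterior is Beta(10, 16); MAP = (10−1)/(26−2) = 9/24 ≈ 0.37500.
MLE ignores the prior: p̂_MLE = k/n = 2/12 ≈ 0.16667.
Difference = 9/24 − 2/12 = 5/24 ≈ 0.2083.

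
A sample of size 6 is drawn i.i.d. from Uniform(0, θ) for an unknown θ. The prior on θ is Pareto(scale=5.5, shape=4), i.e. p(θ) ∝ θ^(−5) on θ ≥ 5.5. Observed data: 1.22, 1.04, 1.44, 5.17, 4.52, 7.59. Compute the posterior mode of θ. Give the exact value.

θ̂_MAP = 7.59

The Uniform(0, θ) likelihood is θ^(−n) for θ ≥ max(xᵢ), zero otherwise. Here max(xᵢ) = 7.59.
Posterior ∝ θ^(−5) · θ^(−6) = θ^(−11) on θ ≥ max(5.5, 7.59) = 7.59.
This density is strictly decreasing in θ, so the posterior mode lies at the lower boundary of the support.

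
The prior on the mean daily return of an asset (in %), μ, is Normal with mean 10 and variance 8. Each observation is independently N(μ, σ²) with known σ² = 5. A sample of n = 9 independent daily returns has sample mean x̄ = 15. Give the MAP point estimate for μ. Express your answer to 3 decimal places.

n = 9, x̄ = 15.
For a Normal prior and Normal likelihood with known variance, the posterior is Normal; its mode equals its mean, the precision-weighted average.
Prior precision 1/σ₀² = 1/8 = 0.125; data precision n/σ² = 9/5 = 1.8.
μ̂ = (0.125·10 + 1.8·15) / (0.125 + 1.8) = 28.25/1.925 = 1130/77 ≈ 14.675.

μ̂_MAP = 14.675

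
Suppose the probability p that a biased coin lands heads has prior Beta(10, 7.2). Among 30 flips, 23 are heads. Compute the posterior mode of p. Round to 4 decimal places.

Prior: Beta(10, 7.2).
Data: 23 successes in 30 trials. The binomial likelihood contributes p^23(1−p)^7, so the posterior is Beta(10+23, 7.2+7) = Beta(33, 14.2).
For Beta(a, b) with a, b > 1 the mode is (a−1)/(a+b−2) = 32/45.2 ≈ 0.7080.

p̂_MAP = 0.7080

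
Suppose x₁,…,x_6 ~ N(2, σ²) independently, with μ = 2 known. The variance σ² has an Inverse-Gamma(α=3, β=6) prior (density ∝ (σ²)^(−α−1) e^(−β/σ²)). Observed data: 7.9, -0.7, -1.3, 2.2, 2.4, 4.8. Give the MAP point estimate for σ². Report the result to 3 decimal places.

Sum of squared deviations about the known mean: SS = (7.9−2)² + (-0.7−2)² + (-1.3−2)² + (2.2−2)² + (2.4−2)² + (4.8−2)² = 61.03.
The Normal likelihood contributes (σ²)^(−n/2) exp(−SS/(2σ²)), so the posterior is Inverse-Gamma(α + n/2, β + SS/2) = Inverse-Gamma(6, 36.515).
The mode of Inverse-Gamma(a, b) is b/(a+1) = 36.515/7 ≈ 5.216.

σ̂²_MAP = 5.216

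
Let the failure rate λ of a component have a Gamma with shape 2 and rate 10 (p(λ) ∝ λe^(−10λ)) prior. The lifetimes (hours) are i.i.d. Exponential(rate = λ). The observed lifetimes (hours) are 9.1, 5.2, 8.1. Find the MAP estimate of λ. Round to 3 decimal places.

λ̂_MAP = 0.123

The Exponential(rate=λ) likelihood is ∝ λ^n e^(−λΣtᵢ). Here n = 3 and Σtᵢ = 9.1 + 5.2 + 8.1 = 22.4.
Posterior ∝ λe^(−10λ) · λ^3e^(−22.4λ) = λ^4e^(−32.4λ), i.e. Gamma(5, 32.4).
Mode = (a−1)/b = 4/32.4 ≈ 0.123.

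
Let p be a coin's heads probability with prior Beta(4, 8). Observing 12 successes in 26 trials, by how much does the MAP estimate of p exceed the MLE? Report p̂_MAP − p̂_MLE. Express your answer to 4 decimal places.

MAP − MLE = -0.0449

Posterior is Beta(16, 22); MAP = (16−1)/(38−2) = 15/36 ≈ 0.41667.
MLE ignores the prior: p̂_MLE = k/n = 12/26 ≈ 0.46154.
Difference = 15/36 − 12/26 = -7/156 ≈ -0.0449.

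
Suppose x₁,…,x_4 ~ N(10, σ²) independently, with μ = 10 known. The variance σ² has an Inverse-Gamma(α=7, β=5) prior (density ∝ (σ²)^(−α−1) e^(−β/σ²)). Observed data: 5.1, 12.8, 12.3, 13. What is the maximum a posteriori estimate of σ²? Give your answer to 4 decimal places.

Sum of squared deviations about the known mean: SS = (5.1−10)² + (12.8−10)² + (12.3−10)² + (13−10)² = 46.14.
The Normal likelihood contributes (σ²)^(−n/2) exp(−SS/(2σ²)), so the posterior is Inverse-Gamma(α + n/2, β + SS/2) = Inverse-Gamma(9, 28.07).
The mode of Inverse-Gamma(a, b) is b/(a+1) = 28.07/10 ≈ 2.8070.

σ̂²_MAP = 2.8070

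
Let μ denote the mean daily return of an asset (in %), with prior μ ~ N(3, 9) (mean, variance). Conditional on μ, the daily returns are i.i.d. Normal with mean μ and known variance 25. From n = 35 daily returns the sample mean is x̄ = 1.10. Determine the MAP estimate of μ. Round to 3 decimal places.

μ̂_MAP = 1.240

n = 35, x̄ = 1.10.
For a Normal prior and Normal likelihood with known variance, the posterior is Normal; its mode equals its mean, the precision-weighted average.
Prior precision 1/σ₀² = 1/9; data precision n/σ² = 35/25 = 1.4.
μ̂ = ((1/9)·3 + 1.4·1.1) / (1/9 + 1.4) = (281/150)/(68/45) = 843/680 ≈ 1.240.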